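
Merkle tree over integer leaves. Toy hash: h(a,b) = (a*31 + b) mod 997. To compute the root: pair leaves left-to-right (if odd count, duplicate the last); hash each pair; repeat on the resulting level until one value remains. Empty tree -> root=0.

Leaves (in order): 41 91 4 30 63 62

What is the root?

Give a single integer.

L0: [41, 91, 4, 30, 63, 62]
L1: h(41,91)=(41*31+91)%997=365 h(4,30)=(4*31+30)%997=154 h(63,62)=(63*31+62)%997=21 -> [365, 154, 21]
L2: h(365,154)=(365*31+154)%997=502 h(21,21)=(21*31+21)%997=672 -> [502, 672]
L3: h(502,672)=(502*31+672)%997=282 -> [282]

Answer: 282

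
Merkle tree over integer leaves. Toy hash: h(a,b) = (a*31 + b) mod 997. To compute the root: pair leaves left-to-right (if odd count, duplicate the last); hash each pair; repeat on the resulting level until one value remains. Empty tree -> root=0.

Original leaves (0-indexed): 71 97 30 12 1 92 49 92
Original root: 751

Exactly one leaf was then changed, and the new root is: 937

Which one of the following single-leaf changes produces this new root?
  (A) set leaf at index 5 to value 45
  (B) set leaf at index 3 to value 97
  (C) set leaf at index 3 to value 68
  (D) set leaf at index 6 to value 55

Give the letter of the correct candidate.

Original leaves: [71, 97, 30, 12, 1, 92, 49, 92]
Target new root: 937
Try each candidate change and compute the resulting root:
Candidate A: set leaf[5] = 45 -> leaves = [71, 97, 30, 12, 1, 45, 49, 92]
  L0: [71, 97, 30, 12, 1, 45, 49, 92]
  L1: h(71,97)=(71*31+97)%997=304 h(30,12)=(30*31+12)%997=942 h(1,45)=(1*31+45)%997=76 h(49,92)=(49*31+92)%997=614 -> [304, 942, 76, 614]
  L2: h(304,942)=(304*31+942)%997=396 h(76,614)=(76*31+614)%997=976 -> [396, 976]
  L3: h(396,976)=(396*31+976)%997=291 -> [291]
  root = 291 != target 937
Candidate B: set leaf[3] = 97 -> leaves = [71, 97, 30, 97, 1, 92, 49, 92]
  L0: [71, 97, 30, 97, 1, 92, 49, 92]
  L1: h(71,97)=(71*31+97)%997=304 h(30,97)=(30*31+97)%997=30 h(1,92)=(1*31+92)%997=123 h(49,92)=(49*31+92)%997=614 -> [304, 30, 123, 614]
  L2: h(304,30)=(304*31+30)%997=481 h(123,614)=(123*31+614)%997=439 -> [481, 439]
  L3: h(481,439)=(481*31+439)%997=395 -> [395]
  root = 395 != target 937
Candidate C: set leaf[3] = 68 -> leaves = [71, 97, 30, 68, 1, 92, 49, 92]
  L0: [71, 97, 30, 68, 1, 92, 49, 92]
  L1: h(71,97)=(71*31+97)%997=304 h(30,68)=(30*31+68)%997=1 h(1,92)=(1*31+92)%997=123 h(49,92)=(49*31+92)%997=614 -> [304, 1, 123, 614]
  L2: h(304,1)=(304*31+1)%997=452 h(123,614)=(123*31+614)%997=439 -> [452, 439]
  L3: h(452,439)=(452*31+439)%997=493 -> [493]
  root = 493 != target 937
Candidate D: set leaf[6] = 55 -> leaves = [71, 97, 30, 12, 1, 92, 55, 92]
  L0: [71, 97, 30, 12, 1, 92, 55, 92]
  L1: h(71,97)=(71*31+97)%997=304 h(30,12)=(30*31+12)%997=942 h(1,92)=(1*31+92)%997=123 h(55,92)=(55*31+92)%997=800 -> [304, 942, 123, 800]
  L2: h(304,942)=(304*31+942)%997=396 h(123,800)=(123*31+800)%997=625 -> [396, 625]
  L3: h(396,625)=(396*31+625)%997=937 -> [937]
  root = 937 == target 937  ** MATCH **
Candidate D produces the target root.

Answer: D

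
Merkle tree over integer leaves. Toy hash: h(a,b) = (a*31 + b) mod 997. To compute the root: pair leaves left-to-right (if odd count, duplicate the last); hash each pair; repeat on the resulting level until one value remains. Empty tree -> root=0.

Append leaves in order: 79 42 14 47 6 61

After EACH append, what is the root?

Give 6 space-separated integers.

After append 79 (leaves=[79]):
  L0: [79]
  root=79
After append 42 (leaves=[79, 42]):
  L0: [79, 42]
  L1: h(79,42)=(79*31+42)%997=497 -> [497]
  root=497
After append 14 (leaves=[79, 42, 14]):
  L0: [79, 42, 14]
  L1: h(79,42)=(79*31+42)%997=497 h(14,14)=(14*31+14)%997=448 -> [497, 448]
  L2: h(497,448)=(497*31+448)%997=900 -> [900]
  root=900
After append 47 (leaves=[79, 42, 14, 47]):
  L0: [79, 42, 14, 47]
  L1: h(79,42)=(79*31+42)%997=497 h(14,47)=(14*31+47)%997=481 -> [497, 481]
  L2: h(497,481)=(497*31+481)%997=933 -> [933]
  root=933
After append 6 (leaves=[79, 42, 14, 47, 6]):
  L0: [79, 42, 14, 47, 6]
  L1: h(79,42)=(79*31+42)%997=497 h(14,47)=(14*31+47)%997=481 h(6,6)=(6*31+6)%997=192 -> [497, 481, 192]
  L2: h(497,481)=(497*31+481)%997=933 h(192,192)=(192*31+192)%997=162 -> [933, 162]
  L3: h(933,162)=(933*31+162)%997=172 -> [172]
  root=172
After append 61 (leaves=[79, 42, 14, 47, 6, 61]):
  L0: [79, 42, 14, 47, 6, 61]
  L1: h(79,42)=(79*31+42)%997=497 h(14,47)=(14*31+47)%997=481 h(6,61)=(6*31+61)%997=247 -> [497, 481, 247]
  L2: h(497,481)=(497*31+481)%997=933 h(247,247)=(247*31+247)%997=925 -> [933, 925]
  L3: h(933,925)=(933*31+925)%997=935 -> [935]
  root=935

Answer: 79 497 900 933 172 935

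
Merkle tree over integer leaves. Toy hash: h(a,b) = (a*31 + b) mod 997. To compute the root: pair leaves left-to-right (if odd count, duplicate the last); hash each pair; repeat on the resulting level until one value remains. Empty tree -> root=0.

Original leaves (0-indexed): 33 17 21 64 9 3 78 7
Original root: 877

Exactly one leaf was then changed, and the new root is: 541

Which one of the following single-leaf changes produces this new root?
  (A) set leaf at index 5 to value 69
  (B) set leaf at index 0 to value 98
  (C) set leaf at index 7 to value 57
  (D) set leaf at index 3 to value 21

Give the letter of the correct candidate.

Answer: D

Derivation:
Original leaves: [33, 17, 21, 64, 9, 3, 78, 7]
Target new root: 541
Try each candidate change and compute the resulting root:
Candidate A: set leaf[5] = 69 -> leaves = [33, 17, 21, 64, 9, 69, 78, 7]
  L0: [33, 17, 21, 64, 9, 69, 78, 7]
  L1: h(33,17)=(33*31+17)%997=43 h(21,64)=(21*31+64)%997=715 h(9,69)=(9*31+69)%997=348 h(78,7)=(78*31+7)%997=431 -> [43, 715, 348, 431]
  L2: h(43,715)=(43*31+715)%997=54 h(348,431)=(348*31+431)%997=252 -> [54, 252]
  L3: h(54,252)=(54*31+252)%997=929 -> [929]
  root = 929 != target 541
Candidate B: set leaf[0] = 98 -> leaves = [98, 17, 21, 64, 9, 3, 78, 7]
  L0: [98, 17, 21, 64, 9, 3, 78, 7]
  L1: h(98,17)=(98*31+17)%997=64 h(21,64)=(21*31+64)%997=715 h(9,3)=(9*31+3)%997=282 h(78,7)=(78*31+7)%997=431 -> [64, 715, 282, 431]
  L2: h(64,715)=(64*31+715)%997=705 h(282,431)=(282*31+431)%997=200 -> [705, 200]
  L3: h(705,200)=(705*31+200)%997=121 -> [121]
  root = 121 != target 541
Candidate C: set leaf[7] = 57 -> leaves = [33, 17, 21, 64, 9, 3, 78, 57]
  L0: [33, 17, 21, 64, 9, 3, 78, 57]
  L1: h(33,17)=(33*31+17)%997=43 h(21,64)=(21*31+64)%997=715 h(9,3)=(9*31+3)%997=282 h(78,57)=(78*31+57)%997=481 -> [43, 715, 282, 481]
  L2: h(43,715)=(43*31+715)%997=54 h(282,481)=(282*31+481)%997=250 -> [54, 250]
  L3: h(54,250)=(54*31+250)%997=927 -> [927]
  root = 927 != target 541
Candidate D: set leaf[3] = 21 -> leaves = [33, 17, 21, 21, 9, 3, 78, 7]
  L0: [33, 17, 21, 21, 9, 3, 78, 7]
  L1: h(33,17)=(33*31+17)%997=43 h(21,21)=(21*31+21)%997=672 h(9,3)=(9*31+3)%997=282 h(78,7)=(78*31+7)%997=431 -> [43, 672, 282, 431]
  L2: h(43,672)=(43*31+672)%997=11 h(282,431)=(282*31+431)%997=200 -> [11, 200]
  L3: h(11,200)=(11*31+200)%997=541 -> [541]
  root = 541 == target 541  ** MATCH **
Candidate D produces the target root.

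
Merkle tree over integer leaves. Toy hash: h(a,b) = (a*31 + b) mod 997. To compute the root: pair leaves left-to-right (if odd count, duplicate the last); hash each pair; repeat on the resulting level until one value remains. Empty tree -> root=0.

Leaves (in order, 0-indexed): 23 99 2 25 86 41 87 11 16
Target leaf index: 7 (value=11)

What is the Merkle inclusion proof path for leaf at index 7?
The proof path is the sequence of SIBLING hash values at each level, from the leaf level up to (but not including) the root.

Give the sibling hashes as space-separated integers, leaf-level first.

L0 (leaves): [23, 99, 2, 25, 86, 41, 87, 11, 16], target index=7
L1: h(23,99)=(23*31+99)%997=812 [pair 0] h(2,25)=(2*31+25)%997=87 [pair 1] h(86,41)=(86*31+41)%997=713 [pair 2] h(87,11)=(87*31+11)%997=714 [pair 3] h(16,16)=(16*31+16)%997=512 [pair 4] -> [812, 87, 713, 714, 512]
  Sibling for proof at L0: 87
L2: h(812,87)=(812*31+87)%997=334 [pair 0] h(713,714)=(713*31+714)%997=883 [pair 1] h(512,512)=(512*31+512)%997=432 [pair 2] -> [334, 883, 432]
  Sibling for proof at L1: 713
L3: h(334,883)=(334*31+883)%997=270 [pair 0] h(432,432)=(432*31+432)%997=863 [pair 1] -> [270, 863]
  Sibling for proof at L2: 334
L4: h(270,863)=(270*31+863)%997=260 [pair 0] -> [260]
  Sibling for proof at L3: 863
Root: 260
Proof path (sibling hashes from leaf to root): [87, 713, 334, 863]

Answer: 87 713 334 863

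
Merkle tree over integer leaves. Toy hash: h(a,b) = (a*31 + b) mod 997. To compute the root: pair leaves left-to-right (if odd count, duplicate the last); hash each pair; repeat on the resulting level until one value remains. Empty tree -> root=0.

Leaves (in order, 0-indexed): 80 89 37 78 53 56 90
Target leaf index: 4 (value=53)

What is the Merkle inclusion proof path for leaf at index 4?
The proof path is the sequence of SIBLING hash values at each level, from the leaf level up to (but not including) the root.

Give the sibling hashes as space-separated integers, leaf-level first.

Answer: 56 886 107

Derivation:
L0 (leaves): [80, 89, 37, 78, 53, 56, 90], target index=4
L1: h(80,89)=(80*31+89)%997=575 [pair 0] h(37,78)=(37*31+78)%997=228 [pair 1] h(53,56)=(53*31+56)%997=702 [pair 2] h(90,90)=(90*31+90)%997=886 [pair 3] -> [575, 228, 702, 886]
  Sibling for proof at L0: 56
L2: h(575,228)=(575*31+228)%997=107 [pair 0] h(702,886)=(702*31+886)%997=714 [pair 1] -> [107, 714]
  Sibling for proof at L1: 886
L3: h(107,714)=(107*31+714)%997=43 [pair 0] -> [43]
  Sibling for proof at L2: 107
Root: 43
Proof path (sibling hashes from leaf to root): [56, 886, 107]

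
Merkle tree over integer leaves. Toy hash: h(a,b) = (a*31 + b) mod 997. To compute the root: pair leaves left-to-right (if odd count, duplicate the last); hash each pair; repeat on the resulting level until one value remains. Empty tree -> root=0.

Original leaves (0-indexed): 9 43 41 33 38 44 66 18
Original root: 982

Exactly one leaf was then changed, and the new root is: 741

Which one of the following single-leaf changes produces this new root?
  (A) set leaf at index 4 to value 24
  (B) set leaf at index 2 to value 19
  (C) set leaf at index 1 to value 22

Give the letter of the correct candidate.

Original leaves: [9, 43, 41, 33, 38, 44, 66, 18]
Target new root: 741
Try each candidate change and compute the resulting root:
Candidate A: set leaf[4] = 24 -> leaves = [9, 43, 41, 33, 24, 44, 66, 18]
  L0: [9, 43, 41, 33, 24, 44, 66, 18]
  L1: h(9,43)=(9*31+43)%997=322 h(41,33)=(41*31+33)%997=307 h(24,44)=(24*31+44)%997=788 h(66,18)=(66*31+18)%997=70 -> [322, 307, 788, 70]
  L2: h(322,307)=(322*31+307)%997=319 h(788,70)=(788*31+70)%997=570 -> [319, 570]
  L3: h(319,570)=(319*31+570)%997=489 -> [489]
  root = 489 != target 741
Candidate B: set leaf[2] = 19 -> leaves = [9, 43, 19, 33, 38, 44, 66, 18]
  L0: [9, 43, 19, 33, 38, 44, 66, 18]
  L1: h(9,43)=(9*31+43)%997=322 h(19,33)=(19*31+33)%997=622 h(38,44)=(38*31+44)%997=225 h(66,18)=(66*31+18)%997=70 -> [322, 622, 225, 70]
  L2: h(322,622)=(322*31+622)%997=634 h(225,70)=(225*31+70)%997=66 -> [634, 66]
  L3: h(634,66)=(634*31+66)%997=777 -> [777]
  root = 777 != target 741
Candidate C: set leaf[1] = 22 -> leaves = [9, 22, 41, 33, 38, 44, 66, 18]
  L0: [9, 22, 41, 33, 38, 44, 66, 18]
  L1: h(9,22)=(9*31+22)%997=301 h(41,33)=(41*31+33)%997=307 h(38,44)=(38*31+44)%997=225 h(66,18)=(66*31+18)%997=70 -> [301, 307, 225, 70]
  L2: h(301,307)=(301*31+307)%997=665 h(225,70)=(225*31+70)%997=66 -> [665, 66]
  L3: h(665,66)=(665*31+66)%997=741 -> [741]
  root = 741 == target 741  ** MATCH **
Candidate C produces the target root.

Answer: C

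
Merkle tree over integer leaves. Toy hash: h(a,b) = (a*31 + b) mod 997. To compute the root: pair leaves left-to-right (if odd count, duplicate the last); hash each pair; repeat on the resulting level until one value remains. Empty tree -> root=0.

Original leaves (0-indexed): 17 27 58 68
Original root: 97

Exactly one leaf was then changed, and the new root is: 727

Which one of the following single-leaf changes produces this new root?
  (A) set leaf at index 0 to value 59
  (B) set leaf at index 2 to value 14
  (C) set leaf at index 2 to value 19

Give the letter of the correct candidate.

Original leaves: [17, 27, 58, 68]
Target new root: 727
Try each candidate change and compute the resulting root:
Candidate A: set leaf[0] = 59 -> leaves = [59, 27, 58, 68]
  L0: [59, 27, 58, 68]
  L1: h(59,27)=(59*31+27)%997=859 h(58,68)=(58*31+68)%997=869 -> [859, 869]
  L2: h(859,869)=(859*31+869)%997=579 -> [579]
  root = 579 != target 727
Candidate B: set leaf[2] = 14 -> leaves = [17, 27, 14, 68]
  L0: [17, 27, 14, 68]
  L1: h(17,27)=(17*31+27)%997=554 h(14,68)=(14*31+68)%997=502 -> [554, 502]
  L2: h(554,502)=(554*31+502)%997=727 -> [727]
  root = 727 == target 727  ** MATCH **
Candidate C: set leaf[2] = 19 -> leaves = [17, 27, 19, 68]
  L0: [17, 27, 19, 68]
  L1: h(17,27)=(17*31+27)%997=554 h(19,68)=(19*31+68)%997=657 -> [554, 657]
  L2: h(554,657)=(554*31+657)%997=882 -> [882]
  root = 882 != target 727
Candidate B produces the target root.

Answer: B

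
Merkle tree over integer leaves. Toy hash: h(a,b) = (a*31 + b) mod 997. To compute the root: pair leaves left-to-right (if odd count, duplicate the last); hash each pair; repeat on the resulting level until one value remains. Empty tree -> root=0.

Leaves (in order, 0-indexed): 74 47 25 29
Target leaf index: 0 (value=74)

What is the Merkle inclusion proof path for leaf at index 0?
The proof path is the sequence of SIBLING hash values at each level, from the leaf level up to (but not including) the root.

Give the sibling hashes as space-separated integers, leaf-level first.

L0 (leaves): [74, 47, 25, 29], target index=0
L1: h(74,47)=(74*31+47)%997=347 [pair 0] h(25,29)=(25*31+29)%997=804 [pair 1] -> [347, 804]
  Sibling for proof at L0: 47
L2: h(347,804)=(347*31+804)%997=594 [pair 0] -> [594]
  Sibling for proof at L1: 804
Root: 594
Proof path (sibling hashes from leaf to root): [47, 804]

Answer: 47 804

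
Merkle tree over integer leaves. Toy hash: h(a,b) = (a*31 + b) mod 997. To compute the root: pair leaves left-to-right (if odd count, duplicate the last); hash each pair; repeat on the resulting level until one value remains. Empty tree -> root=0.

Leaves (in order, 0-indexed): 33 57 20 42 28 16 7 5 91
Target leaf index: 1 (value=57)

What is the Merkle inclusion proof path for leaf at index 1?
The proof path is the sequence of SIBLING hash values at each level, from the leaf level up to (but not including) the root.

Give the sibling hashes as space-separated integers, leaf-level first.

Answer: 33 662 707 858

Derivation:
L0 (leaves): [33, 57, 20, 42, 28, 16, 7, 5, 91], target index=1
L1: h(33,57)=(33*31+57)%997=83 [pair 0] h(20,42)=(20*31+42)%997=662 [pair 1] h(28,16)=(28*31+16)%997=884 [pair 2] h(7,5)=(7*31+5)%997=222 [pair 3] h(91,91)=(91*31+91)%997=918 [pair 4] -> [83, 662, 884, 222, 918]
  Sibling for proof at L0: 33
L2: h(83,662)=(83*31+662)%997=244 [pair 0] h(884,222)=(884*31+222)%997=707 [pair 1] h(918,918)=(918*31+918)%997=463 [pair 2] -> [244, 707, 463]
  Sibling for proof at L1: 662
L3: h(244,707)=(244*31+707)%997=295 [pair 0] h(463,463)=(463*31+463)%997=858 [pair 1] -> [295, 858]
  Sibling for proof at L2: 707
L4: h(295,858)=(295*31+858)%997=33 [pair 0] -> [33]
  Sibling for proof at L3: 858
Root: 33
Proof path (sibling hashes from leaf to root): [33, 662, 707, 858]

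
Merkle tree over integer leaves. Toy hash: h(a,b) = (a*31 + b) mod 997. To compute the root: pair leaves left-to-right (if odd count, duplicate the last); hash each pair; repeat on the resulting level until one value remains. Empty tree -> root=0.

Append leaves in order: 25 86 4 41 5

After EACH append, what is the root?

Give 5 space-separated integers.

After append 25 (leaves=[25]):
  L0: [25]
  root=25
After append 86 (leaves=[25, 86]):
  L0: [25, 86]
  L1: h(25,86)=(25*31+86)%997=861 -> [861]
  root=861
After append 4 (leaves=[25, 86, 4]):
  L0: [25, 86, 4]
  L1: h(25,86)=(25*31+86)%997=861 h(4,4)=(4*31+4)%997=128 -> [861, 128]
  L2: h(861,128)=(861*31+128)%997=897 -> [897]
  root=897
After append 41 (leaves=[25, 86, 4, 41]):
  L0: [25, 86, 4, 41]
  L1: h(25,86)=(25*31+86)%997=861 h(4,41)=(4*31+41)%997=165 -> [861, 165]
  L2: h(861,165)=(861*31+165)%997=934 -> [934]
  root=934
After append 5 (leaves=[25, 86, 4, 41, 5]):
  L0: [25, 86, 4, 41, 5]
  L1: h(25,86)=(25*31+86)%997=861 h(4,41)=(4*31+41)%997=165 h(5,5)=(5*31+5)%997=160 -> [861, 165, 160]
  L2: h(861,165)=(861*31+165)%997=934 h(160,160)=(160*31+160)%997=135 -> [934, 135]
  L3: h(934,135)=(934*31+135)%997=176 -> [176]
  root=176

Answer: 25 861 897 934 176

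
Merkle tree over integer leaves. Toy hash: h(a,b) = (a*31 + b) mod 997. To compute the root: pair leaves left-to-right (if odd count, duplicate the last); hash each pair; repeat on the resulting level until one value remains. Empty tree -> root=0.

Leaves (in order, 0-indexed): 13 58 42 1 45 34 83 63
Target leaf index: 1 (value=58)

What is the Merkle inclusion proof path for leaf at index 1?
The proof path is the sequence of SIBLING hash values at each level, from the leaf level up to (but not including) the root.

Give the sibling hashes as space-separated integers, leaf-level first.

L0 (leaves): [13, 58, 42, 1, 45, 34, 83, 63], target index=1
L1: h(13,58)=(13*31+58)%997=461 [pair 0] h(42,1)=(42*31+1)%997=306 [pair 1] h(45,34)=(45*31+34)%997=432 [pair 2] h(83,63)=(83*31+63)%997=642 [pair 3] -> [461, 306, 432, 642]
  Sibling for proof at L0: 13
L2: h(461,306)=(461*31+306)%997=639 [pair 0] h(432,642)=(432*31+642)%997=76 [pair 1] -> [639, 76]
  Sibling for proof at L1: 306
L3: h(639,76)=(639*31+76)%997=942 [pair 0] -> [942]
  Sibling for proof at L2: 76
Root: 942
Proof path (sibling hashes from leaf to root): [13, 306, 76]

Answer: 13 306 76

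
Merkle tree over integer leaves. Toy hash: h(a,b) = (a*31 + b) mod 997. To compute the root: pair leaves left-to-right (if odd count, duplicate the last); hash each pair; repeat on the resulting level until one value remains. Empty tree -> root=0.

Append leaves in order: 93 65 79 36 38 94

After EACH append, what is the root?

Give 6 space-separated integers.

After append 93 (leaves=[93]):
  L0: [93]
  root=93
After append 65 (leaves=[93, 65]):
  L0: [93, 65]
  L1: h(93,65)=(93*31+65)%997=954 -> [954]
  root=954
After append 79 (leaves=[93, 65, 79]):
  L0: [93, 65, 79]
  L1: h(93,65)=(93*31+65)%997=954 h(79,79)=(79*31+79)%997=534 -> [954, 534]
  L2: h(954,534)=(954*31+534)%997=198 -> [198]
  root=198
After append 36 (leaves=[93, 65, 79, 36]):
  L0: [93, 65, 79, 36]
  L1: h(93,65)=(93*31+65)%997=954 h(79,36)=(79*31+36)%997=491 -> [954, 491]
  L2: h(954,491)=(954*31+491)%997=155 -> [155]
  root=155
After append 38 (leaves=[93, 65, 79, 36, 38]):
  L0: [93, 65, 79, 36, 38]
  L1: h(93,65)=(93*31+65)%997=954 h(79,36)=(79*31+36)%997=491 h(38,38)=(38*31+38)%997=219 -> [954, 491, 219]
  L2: h(954,491)=(954*31+491)%997=155 h(219,219)=(219*31+219)%997=29 -> [155, 29]
  L3: h(155,29)=(155*31+29)%997=846 -> [846]
  root=846
After append 94 (leaves=[93, 65, 79, 36, 38, 94]):
  L0: [93, 65, 79, 36, 38, 94]
  L1: h(93,65)=(93*31+65)%997=954 h(79,36)=(79*31+36)%997=491 h(38,94)=(38*31+94)%997=275 -> [954, 491, 275]
  L2: h(954,491)=(954*31+491)%997=155 h(275,275)=(275*31+275)%997=824 -> [155, 824]
  L3: h(155,824)=(155*31+824)%997=644 -> [644]
  root=644

Answer: 93 954 198 155 846 644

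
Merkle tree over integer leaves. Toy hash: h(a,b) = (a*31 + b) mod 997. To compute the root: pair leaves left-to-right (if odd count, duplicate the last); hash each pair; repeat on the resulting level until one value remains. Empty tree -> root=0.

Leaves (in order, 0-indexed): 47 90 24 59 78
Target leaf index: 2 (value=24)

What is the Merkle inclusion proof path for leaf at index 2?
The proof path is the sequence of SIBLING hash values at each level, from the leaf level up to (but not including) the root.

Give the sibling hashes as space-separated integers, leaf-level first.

Answer: 59 550 112

Derivation:
L0 (leaves): [47, 90, 24, 59, 78], target index=2
L1: h(47,90)=(47*31+90)%997=550 [pair 0] h(24,59)=(24*31+59)%997=803 [pair 1] h(78,78)=(78*31+78)%997=502 [pair 2] -> [550, 803, 502]
  Sibling for proof at L0: 59
L2: h(550,803)=(550*31+803)%997=904 [pair 0] h(502,502)=(502*31+502)%997=112 [pair 1] -> [904, 112]
  Sibling for proof at L1: 550
L3: h(904,112)=(904*31+112)%997=220 [pair 0] -> [220]
  Sibling for proof at L2: 112
Root: 220
Proof path (sibling hashes from leaf to root): [59, 550, 112]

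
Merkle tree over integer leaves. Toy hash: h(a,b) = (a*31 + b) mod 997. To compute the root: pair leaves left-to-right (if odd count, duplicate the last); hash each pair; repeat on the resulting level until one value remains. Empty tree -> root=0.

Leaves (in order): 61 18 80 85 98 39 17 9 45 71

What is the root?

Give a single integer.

L0: [61, 18, 80, 85, 98, 39, 17, 9, 45, 71]
L1: h(61,18)=(61*31+18)%997=912 h(80,85)=(80*31+85)%997=571 h(98,39)=(98*31+39)%997=86 h(17,9)=(17*31+9)%997=536 h(45,71)=(45*31+71)%997=469 -> [912, 571, 86, 536, 469]
L2: h(912,571)=(912*31+571)%997=927 h(86,536)=(86*31+536)%997=211 h(469,469)=(469*31+469)%997=53 -> [927, 211, 53]
L3: h(927,211)=(927*31+211)%997=35 h(53,53)=(53*31+53)%997=699 -> [35, 699]
L4: h(35,699)=(35*31+699)%997=787 -> [787]

Answer: 787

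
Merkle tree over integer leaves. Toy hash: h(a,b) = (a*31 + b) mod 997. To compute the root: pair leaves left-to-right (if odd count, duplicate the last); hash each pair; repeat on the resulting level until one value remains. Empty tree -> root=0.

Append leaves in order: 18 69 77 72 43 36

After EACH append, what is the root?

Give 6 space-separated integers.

Answer: 18 627 964 959 980 756

Derivation:
After append 18 (leaves=[18]):
  L0: [18]
  root=18
After append 69 (leaves=[18, 69]):
  L0: [18, 69]
  L1: h(18,69)=(18*31+69)%997=627 -> [627]
  root=627
After append 77 (leaves=[18, 69, 77]):
  L0: [18, 69, 77]
  L1: h(18,69)=(18*31+69)%997=627 h(77,77)=(77*31+77)%997=470 -> [627, 470]
  L2: h(627,470)=(627*31+470)%997=964 -> [964]
  root=964
After append 72 (leaves=[18, 69, 77, 72]):
  L0: [18, 69, 77, 72]
  L1: h(18,69)=(18*31+69)%997=627 h(77,72)=(77*31+72)%997=465 -> [627, 465]
  L2: h(627,465)=(627*31+465)%997=959 -> [959]
  root=959
After append 43 (leaves=[18, 69, 77, 72, 43]):
  L0: [18, 69, 77, 72, 43]
  L1: h(18,69)=(18*31+69)%997=627 h(77,72)=(77*31+72)%997=465 h(43,43)=(43*31+43)%997=379 -> [627, 465, 379]
  L2: h(627,465)=(627*31+465)%997=959 h(379,379)=(379*31+379)%997=164 -> [959, 164]
  L3: h(959,164)=(959*31+164)%997=980 -> [980]
  root=980
After append 36 (leaves=[18, 69, 77, 72, 43, 36]):
  L0: [18, 69, 77, 72, 43, 36]
  L1: h(18,69)=(18*31+69)%997=627 h(77,72)=(77*31+72)%997=465 h(43,36)=(43*31+36)%997=372 -> [627, 465, 372]
  L2: h(627,465)=(627*31+465)%997=959 h(372,372)=(372*31+372)%997=937 -> [959, 937]
  L3: h(959,937)=(959*31+937)%997=756 -> [756]
  root=756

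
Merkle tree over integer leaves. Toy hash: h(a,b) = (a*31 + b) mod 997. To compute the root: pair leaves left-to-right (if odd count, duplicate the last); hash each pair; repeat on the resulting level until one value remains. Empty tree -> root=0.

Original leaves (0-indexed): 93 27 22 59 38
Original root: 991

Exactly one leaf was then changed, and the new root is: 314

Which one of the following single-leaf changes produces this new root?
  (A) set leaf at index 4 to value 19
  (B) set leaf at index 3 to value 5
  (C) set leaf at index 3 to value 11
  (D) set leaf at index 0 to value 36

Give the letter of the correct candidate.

Answer: B

Derivation:
Original leaves: [93, 27, 22, 59, 38]
Target new root: 314
Try each candidate change and compute the resulting root:
Candidate A: set leaf[4] = 19 -> leaves = [93, 27, 22, 59, 19]
  L0: [93, 27, 22, 59, 19]
  L1: h(93,27)=(93*31+27)%997=916 h(22,59)=(22*31+59)%997=741 h(19,19)=(19*31+19)%997=608 -> [916, 741, 608]
  L2: h(916,741)=(916*31+741)%997=224 h(608,608)=(608*31+608)%997=513 -> [224, 513]
  L3: h(224,513)=(224*31+513)%997=478 -> [478]
  root = 478 != target 314
Candidate B: set leaf[3] = 5 -> leaves = [93, 27, 22, 5, 38]
  L0: [93, 27, 22, 5, 38]
  L1: h(93,27)=(93*31+27)%997=916 h(22,5)=(22*31+5)%997=687 h(38,38)=(38*31+38)%997=219 -> [916, 687, 219]
  L2: h(916,687)=(916*31+687)%997=170 h(219,219)=(219*31+219)%997=29 -> [170, 29]
  L3: h(170,29)=(170*31+29)%997=314 -> [314]
  root = 314 == target 314  ** MATCH **
Candidate C: set leaf[3] = 11 -> leaves = [93, 27, 22, 11, 38]
  L0: [93, 27, 22, 11, 38]
  L1: h(93,27)=(93*31+27)%997=916 h(22,11)=(22*31+11)%997=693 h(38,38)=(38*31+38)%997=219 -> [916, 693, 219]
  L2: h(916,693)=(916*31+693)%997=176 h(219,219)=(219*31+219)%997=29 -> [176, 29]
  L3: h(176,29)=(176*31+29)%997=500 -> [500]
  root = 500 != target 314
Candidate D: set leaf[0] = 36 -> leaves = [36, 27, 22, 59, 38]
  L0: [36, 27, 22, 59, 38]
  L1: h(36,27)=(36*31+27)%997=146 h(22,59)=(22*31+59)%997=741 h(38,38)=(38*31+38)%997=219 -> [146, 741, 219]
  L2: h(146,741)=(146*31+741)%997=282 h(219,219)=(219*31+219)%997=29 -> [282, 29]
  L3: h(282,29)=(282*31+29)%997=795 -> [795]
  root = 795 != target 314
Candidate B produces the target root.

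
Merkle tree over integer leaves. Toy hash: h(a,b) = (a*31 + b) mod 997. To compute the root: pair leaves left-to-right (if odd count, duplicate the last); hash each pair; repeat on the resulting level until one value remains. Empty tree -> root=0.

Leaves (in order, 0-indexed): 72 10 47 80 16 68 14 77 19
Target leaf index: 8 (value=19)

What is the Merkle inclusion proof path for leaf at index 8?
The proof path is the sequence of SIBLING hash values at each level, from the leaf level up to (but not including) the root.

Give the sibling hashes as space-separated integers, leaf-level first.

Answer: 19 608 513 882

Derivation:
L0 (leaves): [72, 10, 47, 80, 16, 68, 14, 77, 19], target index=8
L1: h(72,10)=(72*31+10)%997=248 [pair 0] h(47,80)=(47*31+80)%997=540 [pair 1] h(16,68)=(16*31+68)%997=564 [pair 2] h(14,77)=(14*31+77)%997=511 [pair 3] h(19,19)=(19*31+19)%997=608 [pair 4] -> [248, 540, 564, 511, 608]
  Sibling for proof at L0: 19
L2: h(248,540)=(248*31+540)%997=252 [pair 0] h(564,511)=(564*31+511)%997=49 [pair 1] h(608,608)=(608*31+608)%997=513 [pair 2] -> [252, 49, 513]
  Sibling for proof at L1: 608
L3: h(252,49)=(252*31+49)%997=882 [pair 0] h(513,513)=(513*31+513)%997=464 [pair 1] -> [882, 464]
  Sibling for proof at L2: 513
L4: h(882,464)=(882*31+464)%997=887 [pair 0] -> [887]
  Sibling for proof at L3: 882
Root: 887
Proof path (sibling hashes from leaf to root): [19, 608, 513, 882]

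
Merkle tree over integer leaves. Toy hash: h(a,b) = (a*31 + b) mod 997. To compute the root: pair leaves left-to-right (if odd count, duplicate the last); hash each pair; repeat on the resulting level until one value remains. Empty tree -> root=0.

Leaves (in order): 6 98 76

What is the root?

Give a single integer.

Answer: 269

Derivation:
L0: [6, 98, 76]
L1: h(6,98)=(6*31+98)%997=284 h(76,76)=(76*31+76)%997=438 -> [284, 438]
L2: h(284,438)=(284*31+438)%997=269 -> [269]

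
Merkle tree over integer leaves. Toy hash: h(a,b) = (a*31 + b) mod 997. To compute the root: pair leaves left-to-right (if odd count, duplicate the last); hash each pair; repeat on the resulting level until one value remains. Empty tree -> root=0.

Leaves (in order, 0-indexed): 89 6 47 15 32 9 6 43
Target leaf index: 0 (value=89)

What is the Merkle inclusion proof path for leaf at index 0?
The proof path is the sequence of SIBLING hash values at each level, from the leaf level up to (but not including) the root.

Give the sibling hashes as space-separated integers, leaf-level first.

Answer: 6 475 353

Derivation:
L0 (leaves): [89, 6, 47, 15, 32, 9, 6, 43], target index=0
L1: h(89,6)=(89*31+6)%997=771 [pair 0] h(47,15)=(47*31+15)%997=475 [pair 1] h(32,9)=(32*31+9)%997=4 [pair 2] h(6,43)=(6*31+43)%997=229 [pair 3] -> [771, 475, 4, 229]
  Sibling for proof at L0: 6
L2: h(771,475)=(771*31+475)%997=448 [pair 0] h(4,229)=(4*31+229)%997=353 [pair 1] -> [448, 353]
  Sibling for proof at L1: 475
L3: h(448,353)=(448*31+353)%997=283 [pair 0] -> [283]
  Sibling for proof at L2: 353
Root: 283
Proof path (sibling hashes from leaf to root): [6, 475, 353]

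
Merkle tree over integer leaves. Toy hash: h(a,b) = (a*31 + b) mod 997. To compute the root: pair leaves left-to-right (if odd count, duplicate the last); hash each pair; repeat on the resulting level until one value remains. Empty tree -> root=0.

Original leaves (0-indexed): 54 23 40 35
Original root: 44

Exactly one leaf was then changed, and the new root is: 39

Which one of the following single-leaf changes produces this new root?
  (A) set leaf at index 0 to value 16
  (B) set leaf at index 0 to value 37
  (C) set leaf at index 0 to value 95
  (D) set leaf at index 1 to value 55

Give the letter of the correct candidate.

Original leaves: [54, 23, 40, 35]
Target new root: 39
Try each candidate change and compute the resulting root:
Candidate A: set leaf[0] = 16 -> leaves = [16, 23, 40, 35]
  L0: [16, 23, 40, 35]
  L1: h(16,23)=(16*31+23)%997=519 h(40,35)=(40*31+35)%997=278 -> [519, 278]
  L2: h(519,278)=(519*31+278)%997=415 -> [415]
  root = 415 != target 39
Candidate B: set leaf[0] = 37 -> leaves = [37, 23, 40, 35]
  L0: [37, 23, 40, 35]
  L1: h(37,23)=(37*31+23)%997=173 h(40,35)=(40*31+35)%997=278 -> [173, 278]
  L2: h(173,278)=(173*31+278)%997=656 -> [656]
  root = 656 != target 39
Candidate C: set leaf[0] = 95 -> leaves = [95, 23, 40, 35]
  L0: [95, 23, 40, 35]
  L1: h(95,23)=(95*31+23)%997=974 h(40,35)=(40*31+35)%997=278 -> [974, 278]
  L2: h(974,278)=(974*31+278)%997=562 -> [562]
  root = 562 != target 39
Candidate D: set leaf[1] = 55 -> leaves = [54, 55, 40, 35]
  L0: [54, 55, 40, 35]
  L1: h(54,55)=(54*31+55)%997=732 h(40,35)=(40*31+35)%997=278 -> [732, 278]
  L2: h(732,278)=(732*31+278)%997=39 -> [39]
  root = 39 == target 39  ** MATCH **
Candidate D produces the target root.

Answer: D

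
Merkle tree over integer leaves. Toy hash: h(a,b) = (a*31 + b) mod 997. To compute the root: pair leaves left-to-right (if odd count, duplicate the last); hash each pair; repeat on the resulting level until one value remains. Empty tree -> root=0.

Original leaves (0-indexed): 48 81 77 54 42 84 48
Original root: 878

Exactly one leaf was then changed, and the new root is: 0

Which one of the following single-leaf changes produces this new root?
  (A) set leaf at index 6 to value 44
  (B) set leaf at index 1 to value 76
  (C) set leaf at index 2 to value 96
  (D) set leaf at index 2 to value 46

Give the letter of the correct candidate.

Answer: D

Derivation:
Original leaves: [48, 81, 77, 54, 42, 84, 48]
Target new root: 0
Try each candidate change and compute the resulting root:
Candidate A: set leaf[6] = 44 -> leaves = [48, 81, 77, 54, 42, 84, 44]
  L0: [48, 81, 77, 54, 42, 84, 44]
  L1: h(48,81)=(48*31+81)%997=572 h(77,54)=(77*31+54)%997=447 h(42,84)=(42*31+84)%997=389 h(44,44)=(44*31+44)%997=411 -> [572, 447, 389, 411]
  L2: h(572,447)=(572*31+447)%997=233 h(389,411)=(389*31+411)%997=506 -> [233, 506]
  L3: h(233,506)=(233*31+506)%997=750 -> [750]
  root = 750 != target 0
Candidate B: set leaf[1] = 76 -> leaves = [48, 76, 77, 54, 42, 84, 48]
  L0: [48, 76, 77, 54, 42, 84, 48]
  L1: h(48,76)=(48*31+76)%997=567 h(77,54)=(77*31+54)%997=447 h(42,84)=(42*31+84)%997=389 h(48,48)=(48*31+48)%997=539 -> [567, 447, 389, 539]
  L2: h(567,447)=(567*31+447)%997=78 h(389,539)=(389*31+539)%997=634 -> [78, 634]
  L3: h(78,634)=(78*31+634)%997=61 -> [61]
  root = 61 != target 0
Candidate C: set leaf[2] = 96 -> leaves = [48, 81, 96, 54, 42, 84, 48]
  L0: [48, 81, 96, 54, 42, 84, 48]
  L1: h(48,81)=(48*31+81)%997=572 h(96,54)=(96*31+54)%997=39 h(42,84)=(42*31+84)%997=389 h(48,48)=(48*31+48)%997=539 -> [572, 39, 389, 539]
  L2: h(572,39)=(572*31+39)%997=822 h(389,539)=(389*31+539)%997=634 -> [822, 634]
  L3: h(822,634)=(822*31+634)%997=194 -> [194]
  root = 194 != target 0
Candidate D: set leaf[2] = 46 -> leaves = [48, 81, 46, 54, 42, 84, 48]
  L0: [48, 81, 46, 54, 42, 84, 48]
  L1: h(48,81)=(48*31+81)%997=572 h(46,54)=(46*31+54)%997=483 h(42,84)=(42*31+84)%997=389 h(48,48)=(48*31+48)%997=539 -> [572, 483, 389, 539]
  L2: h(572,483)=(572*31+483)%997=269 h(389,539)=(389*31+539)%997=634 -> [269, 634]
  L3: h(269,634)=(269*31+634)%997=0 -> [0]
  root = 0 == target 0  ** MATCH **
Candidate D produces the target root.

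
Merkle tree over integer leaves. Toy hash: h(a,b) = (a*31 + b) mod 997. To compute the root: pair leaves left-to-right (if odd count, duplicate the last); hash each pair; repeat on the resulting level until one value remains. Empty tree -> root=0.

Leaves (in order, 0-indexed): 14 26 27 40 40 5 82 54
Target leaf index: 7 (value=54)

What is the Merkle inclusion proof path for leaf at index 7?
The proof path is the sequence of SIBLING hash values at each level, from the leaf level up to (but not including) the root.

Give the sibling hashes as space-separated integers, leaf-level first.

L0 (leaves): [14, 26, 27, 40, 40, 5, 82, 54], target index=7
L1: h(14,26)=(14*31+26)%997=460 [pair 0] h(27,40)=(27*31+40)%997=877 [pair 1] h(40,5)=(40*31+5)%997=248 [pair 2] h(82,54)=(82*31+54)%997=602 [pair 3] -> [460, 877, 248, 602]
  Sibling for proof at L0: 82
L2: h(460,877)=(460*31+877)%997=182 [pair 0] h(248,602)=(248*31+602)%997=314 [pair 1] -> [182, 314]
  Sibling for proof at L1: 248
L3: h(182,314)=(182*31+314)%997=971 [pair 0] -> [971]
  Sibling for proof at L2: 182
Root: 971
Proof path (sibling hashes from leaf to root): [82, 248, 182]

Answer: 82 248 182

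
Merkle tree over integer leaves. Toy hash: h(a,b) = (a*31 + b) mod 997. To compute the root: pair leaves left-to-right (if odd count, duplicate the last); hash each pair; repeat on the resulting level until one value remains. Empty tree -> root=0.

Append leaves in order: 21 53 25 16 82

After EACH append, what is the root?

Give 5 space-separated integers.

After append 21 (leaves=[21]):
  L0: [21]
  root=21
After append 53 (leaves=[21, 53]):
  L0: [21, 53]
  L1: h(21,53)=(21*31+53)%997=704 -> [704]
  root=704
After append 25 (leaves=[21, 53, 25]):
  L0: [21, 53, 25]
  L1: h(21,53)=(21*31+53)%997=704 h(25,25)=(25*31+25)%997=800 -> [704, 800]
  L2: h(704,800)=(704*31+800)%997=690 -> [690]
  root=690
After append 16 (leaves=[21, 53, 25, 16]):
  L0: [21, 53, 25, 16]
  L1: h(21,53)=(21*31+53)%997=704 h(25,16)=(25*31+16)%997=791 -> [704, 791]
  L2: h(704,791)=(704*31+791)%997=681 -> [681]
  root=681
After append 82 (leaves=[21, 53, 25, 16, 82]):
  L0: [21, 53, 25, 16, 82]
  L1: h(21,53)=(21*31+53)%997=704 h(25,16)=(25*31+16)%997=791 h(82,82)=(82*31+82)%997=630 -> [704, 791, 630]
  L2: h(704,791)=(704*31+791)%997=681 h(630,630)=(630*31+630)%997=220 -> [681, 220]
  L3: h(681,220)=(681*31+220)%997=394 -> [394]
  root=394

Answer: 21 704 690 681 394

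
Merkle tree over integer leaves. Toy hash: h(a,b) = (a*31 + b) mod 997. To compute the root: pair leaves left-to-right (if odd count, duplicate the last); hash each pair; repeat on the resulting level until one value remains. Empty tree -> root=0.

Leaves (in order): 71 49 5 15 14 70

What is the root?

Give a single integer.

L0: [71, 49, 5, 15, 14, 70]
L1: h(71,49)=(71*31+49)%997=256 h(5,15)=(5*31+15)%997=170 h(14,70)=(14*31+70)%997=504 -> [256, 170, 504]
L2: h(256,170)=(256*31+170)%997=130 h(504,504)=(504*31+504)%997=176 -> [130, 176]
L3: h(130,176)=(130*31+176)%997=218 -> [218]

Answer: 218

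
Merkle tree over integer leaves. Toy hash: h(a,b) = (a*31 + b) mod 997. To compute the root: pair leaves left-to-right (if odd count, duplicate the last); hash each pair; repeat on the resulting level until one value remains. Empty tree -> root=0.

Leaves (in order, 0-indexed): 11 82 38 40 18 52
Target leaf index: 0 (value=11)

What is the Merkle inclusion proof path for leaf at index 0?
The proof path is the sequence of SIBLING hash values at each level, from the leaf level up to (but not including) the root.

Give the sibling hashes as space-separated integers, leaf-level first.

L0 (leaves): [11, 82, 38, 40, 18, 52], target index=0
L1: h(11,82)=(11*31+82)%997=423 [pair 0] h(38,40)=(38*31+40)%997=221 [pair 1] h(18,52)=(18*31+52)%997=610 [pair 2] -> [423, 221, 610]
  Sibling for proof at L0: 82
L2: h(423,221)=(423*31+221)%997=373 [pair 0] h(610,610)=(610*31+610)%997=577 [pair 1] -> [373, 577]
  Sibling for proof at L1: 221
L3: h(373,577)=(373*31+577)%997=176 [pair 0] -> [176]
  Sibling for proof at L2: 577
Root: 176
Proof path (sibling hashes from leaf to root): [82, 221, 577]

Answer: 82 221 577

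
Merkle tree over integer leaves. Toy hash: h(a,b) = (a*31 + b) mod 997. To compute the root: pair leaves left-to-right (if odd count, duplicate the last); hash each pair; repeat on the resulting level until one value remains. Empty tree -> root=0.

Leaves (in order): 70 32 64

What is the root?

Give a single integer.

Answer: 520

Derivation:
L0: [70, 32, 64]
L1: h(70,32)=(70*31+32)%997=208 h(64,64)=(64*31+64)%997=54 -> [208, 54]
L2: h(208,54)=(208*31+54)%997=520 -> [520]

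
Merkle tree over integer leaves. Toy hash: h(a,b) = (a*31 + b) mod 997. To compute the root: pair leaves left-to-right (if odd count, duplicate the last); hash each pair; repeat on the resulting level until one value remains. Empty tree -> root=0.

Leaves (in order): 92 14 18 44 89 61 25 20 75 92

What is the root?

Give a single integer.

L0: [92, 14, 18, 44, 89, 61, 25, 20, 75, 92]
L1: h(92,14)=(92*31+14)%997=872 h(18,44)=(18*31+44)%997=602 h(89,61)=(89*31+61)%997=826 h(25,20)=(25*31+20)%997=795 h(75,92)=(75*31+92)%997=423 -> [872, 602, 826, 795, 423]
L2: h(872,602)=(872*31+602)%997=715 h(826,795)=(826*31+795)%997=479 h(423,423)=(423*31+423)%997=575 -> [715, 479, 575]
L3: h(715,479)=(715*31+479)%997=710 h(575,575)=(575*31+575)%997=454 -> [710, 454]
L4: h(710,454)=(710*31+454)%997=530 -> [530]

Answer: 530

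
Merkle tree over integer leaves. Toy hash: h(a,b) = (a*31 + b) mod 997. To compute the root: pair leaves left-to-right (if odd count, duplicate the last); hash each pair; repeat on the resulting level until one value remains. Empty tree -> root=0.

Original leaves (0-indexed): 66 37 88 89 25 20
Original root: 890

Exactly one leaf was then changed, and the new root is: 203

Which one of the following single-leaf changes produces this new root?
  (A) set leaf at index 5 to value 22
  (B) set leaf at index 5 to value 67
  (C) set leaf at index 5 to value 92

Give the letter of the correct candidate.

Answer: C

Derivation:
Original leaves: [66, 37, 88, 89, 25, 20]
Target new root: 203
Try each candidate change and compute the resulting root:
Candidate A: set leaf[5] = 22 -> leaves = [66, 37, 88, 89, 25, 22]
  L0: [66, 37, 88, 89, 25, 22]
  L1: h(66,37)=(66*31+37)%997=89 h(88,89)=(88*31+89)%997=823 h(25,22)=(25*31+22)%997=797 -> [89, 823, 797]
  L2: h(89,823)=(89*31+823)%997=591 h(797,797)=(797*31+797)%997=579 -> [591, 579]
  L3: h(591,579)=(591*31+579)%997=954 -> [954]
  root = 954 != target 203
Candidate B: set leaf[5] = 67 -> leaves = [66, 37, 88, 89, 25, 67]
  L0: [66, 37, 88, 89, 25, 67]
  L1: h(66,37)=(66*31+37)%997=89 h(88,89)=(88*31+89)%997=823 h(25,67)=(25*31+67)%997=842 -> [89, 823, 842]
  L2: h(89,823)=(89*31+823)%997=591 h(842,842)=(842*31+842)%997=25 -> [591, 25]
  L3: h(591,25)=(591*31+25)%997=400 -> [400]
  root = 400 != target 203
Candidate C: set leaf[5] = 92 -> leaves = [66, 37, 88, 89, 25, 92]
  L0: [66, 37, 88, 89, 25, 92]
  L1: h(66,37)=(66*31+37)%997=89 h(88,89)=(88*31+89)%997=823 h(25,92)=(25*31+92)%997=867 -> [89, 823, 867]
  L2: h(89,823)=(89*31+823)%997=591 h(867,867)=(867*31+867)%997=825 -> [591, 825]
  L3: h(591,825)=(591*31+825)%997=203 -> [203]
  root = 203 == target 203  ** MATCH **
Candidate C produces the target root.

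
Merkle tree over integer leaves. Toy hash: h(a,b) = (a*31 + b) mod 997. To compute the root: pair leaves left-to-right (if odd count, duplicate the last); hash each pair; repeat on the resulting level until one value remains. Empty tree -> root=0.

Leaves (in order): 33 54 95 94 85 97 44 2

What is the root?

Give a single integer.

Answer: 918

Derivation:
L0: [33, 54, 95, 94, 85, 97, 44, 2]
L1: h(33,54)=(33*31+54)%997=80 h(95,94)=(95*31+94)%997=48 h(85,97)=(85*31+97)%997=738 h(44,2)=(44*31+2)%997=369 -> [80, 48, 738, 369]
L2: h(80,48)=(80*31+48)%997=534 h(738,369)=(738*31+369)%997=316 -> [534, 316]
L3: h(534,316)=(534*31+316)%997=918 -> [918]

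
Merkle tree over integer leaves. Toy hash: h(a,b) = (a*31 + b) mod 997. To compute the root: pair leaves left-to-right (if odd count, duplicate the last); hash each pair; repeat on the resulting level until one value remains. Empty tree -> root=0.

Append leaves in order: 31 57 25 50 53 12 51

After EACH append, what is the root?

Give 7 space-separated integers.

After append 31 (leaves=[31]):
  L0: [31]
  root=31
After append 57 (leaves=[31, 57]):
  L0: [31, 57]
  L1: h(31,57)=(31*31+57)%997=21 -> [21]
  root=21
After append 25 (leaves=[31, 57, 25]):
  L0: [31, 57, 25]
  L1: h(31,57)=(31*31+57)%997=21 h(25,25)=(25*31+25)%997=800 -> [21, 800]
  L2: h(21,800)=(21*31+800)%997=454 -> [454]
  root=454
After append 50 (leaves=[31, 57, 25, 50]):
  L0: [31, 57, 25, 50]
  L1: h(31,57)=(31*31+57)%997=21 h(25,50)=(25*31+50)%997=825 -> [21, 825]
  L2: h(21,825)=(21*31+825)%997=479 -> [479]
  root=479
After append 53 (leaves=[31, 57, 25, 50, 53]):
  L0: [31, 57, 25, 50, 53]
  L1: h(31,57)=(31*31+57)%997=21 h(25,50)=(25*31+50)%997=825 h(53,53)=(53*31+53)%997=699 -> [21, 825, 699]
  L2: h(21,825)=(21*31+825)%997=479 h(699,699)=(699*31+699)%997=434 -> [479, 434]
  L3: h(479,434)=(479*31+434)%997=328 -> [328]
  root=328
After append 12 (leaves=[31, 57, 25, 50, 53, 12]):
  L0: [31, 57, 25, 50, 53, 12]
  L1: h(31,57)=(31*31+57)%997=21 h(25,50)=(25*31+50)%997=825 h(53,12)=(53*31+12)%997=658 -> [21, 825, 658]
  L2: h(21,825)=(21*31+825)%997=479 h(658,658)=(658*31+658)%997=119 -> [479, 119]
  L3: h(479,119)=(479*31+119)%997=13 -> [13]
  root=13
After append 51 (leaves=[31, 57, 25, 50, 53, 12, 51]):
  L0: [31, 57, 25, 50, 53, 12, 51]
  L1: h(31,57)=(31*31+57)%997=21 h(25,50)=(25*31+50)%997=825 h(53,12)=(53*31+12)%997=658 h(51,51)=(51*31+51)%997=635 -> [21, 825, 658, 635]
  L2: h(21,825)=(21*31+825)%997=479 h(658,635)=(658*31+635)%997=96 -> [479, 96]
  L3: h(479,96)=(479*31+96)%997=987 -> [987]
  root=987

Answer: 31 21 454 479 328 13 987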